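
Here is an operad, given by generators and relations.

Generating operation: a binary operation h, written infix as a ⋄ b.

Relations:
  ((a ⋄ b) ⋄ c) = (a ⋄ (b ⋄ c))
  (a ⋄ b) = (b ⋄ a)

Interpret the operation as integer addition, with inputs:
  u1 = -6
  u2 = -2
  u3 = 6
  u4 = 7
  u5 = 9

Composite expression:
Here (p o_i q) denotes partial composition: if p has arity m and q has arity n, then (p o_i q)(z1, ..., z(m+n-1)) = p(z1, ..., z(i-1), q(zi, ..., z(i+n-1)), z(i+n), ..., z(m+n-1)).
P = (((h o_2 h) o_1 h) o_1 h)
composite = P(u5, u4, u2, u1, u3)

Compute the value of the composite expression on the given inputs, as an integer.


(u5 ⋄ u4) = 16
((u5 ⋄ u4) ⋄ u2) = 14
(u1 ⋄ u3) = 0
(((u5 ⋄ u4) ⋄ u2) ⋄ (u1 ⋄ u3)) = 14

14


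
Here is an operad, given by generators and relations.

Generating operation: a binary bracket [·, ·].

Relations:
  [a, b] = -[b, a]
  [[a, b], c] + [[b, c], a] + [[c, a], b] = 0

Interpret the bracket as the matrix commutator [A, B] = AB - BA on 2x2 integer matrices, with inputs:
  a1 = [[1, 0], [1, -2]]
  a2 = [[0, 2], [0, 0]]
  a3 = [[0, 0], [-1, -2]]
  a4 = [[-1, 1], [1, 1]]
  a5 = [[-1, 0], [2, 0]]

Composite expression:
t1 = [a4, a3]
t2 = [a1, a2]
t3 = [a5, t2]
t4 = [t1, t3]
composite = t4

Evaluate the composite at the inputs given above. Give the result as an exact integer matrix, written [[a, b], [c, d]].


[[16, -36], [-16, -16]]

[a4, a3] = [[-1, -2], [0, 1]]
[a1, a2] = [[-2, 6], [0, 2]]
[a5, [a1, a2]] = [[-12, -6], [-8, 12]]
[[a4, a3], [a5, [a1, a2]]] = [[16, -36], [-16, -16]]


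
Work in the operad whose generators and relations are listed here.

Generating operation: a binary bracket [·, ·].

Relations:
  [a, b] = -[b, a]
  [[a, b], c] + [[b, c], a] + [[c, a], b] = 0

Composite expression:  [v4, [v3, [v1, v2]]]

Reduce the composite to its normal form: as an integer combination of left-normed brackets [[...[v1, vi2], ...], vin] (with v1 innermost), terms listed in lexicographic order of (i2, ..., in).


[[[v1, v2], v3], v4]

Antisymmetry and Jacobi reduce to v1-anchored left-normed brackets.
Composite bracket: [v4, [v3, [v1, v2]]]
Each bracket splits as ab - ba, giving 8 signed words (2^3 = 8).
Only words starting with v1 matter:
  v1v2v3v4 appears with sign +1, giving the term +[[[v1, v2], v3], v4]


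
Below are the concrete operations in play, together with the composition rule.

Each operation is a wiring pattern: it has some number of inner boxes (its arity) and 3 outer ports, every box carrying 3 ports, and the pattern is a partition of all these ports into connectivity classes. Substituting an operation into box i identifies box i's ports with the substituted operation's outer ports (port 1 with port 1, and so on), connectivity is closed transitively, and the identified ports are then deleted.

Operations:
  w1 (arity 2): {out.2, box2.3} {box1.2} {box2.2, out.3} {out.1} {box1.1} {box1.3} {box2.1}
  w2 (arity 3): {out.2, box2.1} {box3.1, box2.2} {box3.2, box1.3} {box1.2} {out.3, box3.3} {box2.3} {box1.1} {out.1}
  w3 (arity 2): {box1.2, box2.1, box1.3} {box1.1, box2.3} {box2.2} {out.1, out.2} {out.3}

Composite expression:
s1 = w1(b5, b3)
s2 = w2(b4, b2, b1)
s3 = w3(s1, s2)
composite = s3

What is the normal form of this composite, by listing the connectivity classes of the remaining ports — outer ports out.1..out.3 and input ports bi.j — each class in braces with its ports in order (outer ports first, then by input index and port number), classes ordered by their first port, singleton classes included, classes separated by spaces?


{out.1, out.2} {out.3} {b1.1, b2.2} {b1.2, b4.3} {b1.3} {b2.1} {b2.3} {b3.1} {b3.2, b3.3} {b4.1} {b4.2} {b5.1} {b5.2} {b5.3}

Treat the ports identified at w3 as solder joints: merge, then drop.
w1 over (b5, b3) gives {out.1} {out.2, b3.3} {out.3, b3.2} {b3.1} {b5.1} {b5.2} {b5.3}, out.j being that stage's outer ports
w2 over (b4, b2, b1) gives {out.1} {out.2, b2.1} {out.3, b1.3} {b1.1, b2.2} {b1.2, b4.3} {b2.3} {b4.1} {b4.2}, out.j being that stage's outer ports
w3 over (b5, b3, b4, b2, b1) gives {out.1, out.2} {out.3} {b1.1, b2.2} {b1.2, b4.3} {b1.3} {b2.1} {b2.3} {b3.1} {b3.2, b3.3} {b4.1} {b4.2} {b5.1} {b5.2} {b5.3}, out.j being that stage's outer ports


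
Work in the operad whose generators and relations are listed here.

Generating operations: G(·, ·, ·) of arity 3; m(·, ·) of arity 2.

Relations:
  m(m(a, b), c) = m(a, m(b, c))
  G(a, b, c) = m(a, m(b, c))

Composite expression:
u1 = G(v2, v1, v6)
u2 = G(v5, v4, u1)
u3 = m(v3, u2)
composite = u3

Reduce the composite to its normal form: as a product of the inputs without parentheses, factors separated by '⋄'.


v3 ⋄ v5 ⋄ v4 ⋄ v2 ⋄ v1 ⋄ v6

Associativity of m dissolves the nesting; only the v-input order survives.
G(v2, v1, v6) unparenthesizes to v2 ⋄ v1 ⋄ v6
G(v5, v4, G(v2, v1, v6)) unparenthesizes to v5 ⋄ v4 ⋄ v2 ⋄ v1 ⋄ v6
m(v3, G(v5, v4, G(v2, v1, v6))) unparenthesizes to v3 ⋄ v5 ⋄ v4 ⋄ v2 ⋄ v1 ⋄ v6


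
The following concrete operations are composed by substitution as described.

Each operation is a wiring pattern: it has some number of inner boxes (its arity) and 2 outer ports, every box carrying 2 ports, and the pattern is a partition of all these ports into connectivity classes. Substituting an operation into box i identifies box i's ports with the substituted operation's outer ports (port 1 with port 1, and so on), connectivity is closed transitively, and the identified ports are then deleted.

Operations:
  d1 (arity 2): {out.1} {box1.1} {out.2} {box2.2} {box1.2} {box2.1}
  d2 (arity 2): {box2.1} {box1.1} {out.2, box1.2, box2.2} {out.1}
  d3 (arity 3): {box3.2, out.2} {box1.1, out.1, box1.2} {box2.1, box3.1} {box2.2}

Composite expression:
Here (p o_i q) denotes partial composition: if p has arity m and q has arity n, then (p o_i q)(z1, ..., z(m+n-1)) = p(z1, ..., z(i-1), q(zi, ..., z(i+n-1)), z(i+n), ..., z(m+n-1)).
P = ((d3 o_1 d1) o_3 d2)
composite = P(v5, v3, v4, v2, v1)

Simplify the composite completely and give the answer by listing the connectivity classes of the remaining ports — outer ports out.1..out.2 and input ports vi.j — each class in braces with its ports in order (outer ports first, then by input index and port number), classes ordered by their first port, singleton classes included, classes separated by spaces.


Substituting into d3 glues patterns; closure does the rest.
through d1, on inputs (v5, v3): {out.1} {out.2} {v3.1} {v3.2} {v5.1} {v5.2} (out.j = stage outer ports)
through d2, on inputs (v4, v2): {out.1} {out.2, v2.2, v4.2} {v2.1} {v4.1} (out.j = stage outer ports)
through d3, on inputs (v5, v3, v4, v2, v1): {out.1} {out.2, v1.2} {v1.1} {v2.1} {v2.2, v4.2} {v3.1} {v3.2} {v4.1} {v5.1} {v5.2} (out.j = stage outer ports)

{out.1} {out.2, v1.2} {v1.1} {v2.1} {v2.2, v4.2} {v3.1} {v3.2} {v4.1} {v5.1} {v5.2}


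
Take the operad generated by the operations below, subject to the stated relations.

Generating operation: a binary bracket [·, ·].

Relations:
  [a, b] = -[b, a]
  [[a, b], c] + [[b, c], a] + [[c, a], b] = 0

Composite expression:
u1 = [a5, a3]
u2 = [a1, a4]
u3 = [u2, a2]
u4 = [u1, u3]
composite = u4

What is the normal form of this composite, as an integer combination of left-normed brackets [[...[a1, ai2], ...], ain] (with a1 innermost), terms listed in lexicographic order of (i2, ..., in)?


[[[[a1, a4], a2], a3], a5] - [[[[a1, a4], a2], a5], a3]


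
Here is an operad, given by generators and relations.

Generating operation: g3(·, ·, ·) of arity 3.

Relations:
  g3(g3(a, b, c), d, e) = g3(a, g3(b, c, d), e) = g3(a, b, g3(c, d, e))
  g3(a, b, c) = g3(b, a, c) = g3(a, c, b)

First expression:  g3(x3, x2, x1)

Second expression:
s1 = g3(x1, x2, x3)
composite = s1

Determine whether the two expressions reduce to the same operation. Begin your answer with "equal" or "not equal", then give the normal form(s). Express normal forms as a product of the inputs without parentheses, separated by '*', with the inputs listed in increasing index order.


equal: each reduces to x1 * x2 * x3

In normal form, the first expression is x1 * x2 * x3
In normal form, the second expression is x1 * x2 * x3
Same normal form: equal.


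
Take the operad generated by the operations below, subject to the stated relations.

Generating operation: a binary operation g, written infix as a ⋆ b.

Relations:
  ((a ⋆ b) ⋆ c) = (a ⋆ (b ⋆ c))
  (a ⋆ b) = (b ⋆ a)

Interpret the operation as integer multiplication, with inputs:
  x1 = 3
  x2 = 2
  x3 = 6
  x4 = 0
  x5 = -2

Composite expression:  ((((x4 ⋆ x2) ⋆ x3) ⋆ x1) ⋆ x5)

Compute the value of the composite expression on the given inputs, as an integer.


0

(x4 ⋆ x2) = 0
((x4 ⋆ x2) ⋆ x3) = 0
(((x4 ⋆ x2) ⋆ x3) ⋆ x1) = 0
((((x4 ⋆ x2) ⋆ x3) ⋆ x1) ⋆ x5) = 0


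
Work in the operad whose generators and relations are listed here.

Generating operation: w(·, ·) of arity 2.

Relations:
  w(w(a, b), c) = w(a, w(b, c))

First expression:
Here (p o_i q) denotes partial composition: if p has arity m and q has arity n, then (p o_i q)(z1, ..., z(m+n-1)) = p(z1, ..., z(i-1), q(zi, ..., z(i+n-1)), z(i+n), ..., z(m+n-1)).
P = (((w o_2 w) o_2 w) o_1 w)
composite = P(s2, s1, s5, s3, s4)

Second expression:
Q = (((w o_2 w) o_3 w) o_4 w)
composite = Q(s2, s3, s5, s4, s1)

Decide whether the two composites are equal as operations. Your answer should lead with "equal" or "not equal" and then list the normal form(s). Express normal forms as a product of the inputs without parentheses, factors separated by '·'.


not equal; first: s2 · s1 · s5 · s3 · s4; second: s2 · s3 · s5 · s4 · s1


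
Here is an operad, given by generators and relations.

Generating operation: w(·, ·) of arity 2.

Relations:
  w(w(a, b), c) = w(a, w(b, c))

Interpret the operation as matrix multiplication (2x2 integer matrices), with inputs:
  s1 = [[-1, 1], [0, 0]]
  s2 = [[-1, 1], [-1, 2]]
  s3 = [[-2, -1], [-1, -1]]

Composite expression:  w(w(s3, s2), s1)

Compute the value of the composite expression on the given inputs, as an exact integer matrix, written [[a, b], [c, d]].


[[-3, 3], [-2, 2]]

w(s3, s2) = [[3, -4], [2, -3]]
w(w(s3, s2), s1) = [[-3, 3], [-2, 2]]


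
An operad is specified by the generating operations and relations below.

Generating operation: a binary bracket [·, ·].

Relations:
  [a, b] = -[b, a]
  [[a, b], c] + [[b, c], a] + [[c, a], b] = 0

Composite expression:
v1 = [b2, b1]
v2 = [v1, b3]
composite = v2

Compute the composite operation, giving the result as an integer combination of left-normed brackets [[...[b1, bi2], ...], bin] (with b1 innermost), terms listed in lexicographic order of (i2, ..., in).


-[[b1, b2], b3]

Skip Jacobi rewriting: expand, keep b1-initial words, read off terms.
Composite bracket: [[b2, b1], b3]
Under [a, b] = ab - ba we get 4 signed associative words (2^2 = 4).
Words beginning with b1 determine it all:
  b1b2b3 (sign -1) contributes -[[b1, b2], b3]


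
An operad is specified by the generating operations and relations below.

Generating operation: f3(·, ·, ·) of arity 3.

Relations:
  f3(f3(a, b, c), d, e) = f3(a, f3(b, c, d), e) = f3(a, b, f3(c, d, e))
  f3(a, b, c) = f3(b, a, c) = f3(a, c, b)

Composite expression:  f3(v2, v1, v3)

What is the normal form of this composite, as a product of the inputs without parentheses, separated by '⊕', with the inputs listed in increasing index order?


Any arrangement under f3 is one operation, so sort the v-inputs.
f3(v2, v1, v3) reduces to v2 ⊕ v1 ⊕ v3
putting the inputs in ascending order: v1 ⊕ v2 ⊕ v3

v1 ⊕ v2 ⊕ v3


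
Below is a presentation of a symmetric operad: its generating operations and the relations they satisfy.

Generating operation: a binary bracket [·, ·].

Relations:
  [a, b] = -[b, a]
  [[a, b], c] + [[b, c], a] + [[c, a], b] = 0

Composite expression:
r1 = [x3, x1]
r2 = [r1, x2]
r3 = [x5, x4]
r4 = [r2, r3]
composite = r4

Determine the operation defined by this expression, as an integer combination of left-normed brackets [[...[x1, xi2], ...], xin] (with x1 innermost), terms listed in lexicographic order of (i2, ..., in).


In the tensor algebra, words opening x1 carry the x1-anchored form.
Composite bracket: [[[x3, x1], x2], [x5, x4]]
Each bracket splits as ab - ba, giving 16 signed words (2^4 = 16).
Words beginning with x1 determine it all:
  sign of x1x3x2x4x5 is +1, so it contributes +[[[[x1, x3], x2], x4], x5]
  sign of x1x3x2x5x4 is -1, so it contributes -[[[[x1, x3], x2], x5], x4]

[[[[x1, x3], x2], x4], x5] - [[[[x1, x3], x2], x5], x4]


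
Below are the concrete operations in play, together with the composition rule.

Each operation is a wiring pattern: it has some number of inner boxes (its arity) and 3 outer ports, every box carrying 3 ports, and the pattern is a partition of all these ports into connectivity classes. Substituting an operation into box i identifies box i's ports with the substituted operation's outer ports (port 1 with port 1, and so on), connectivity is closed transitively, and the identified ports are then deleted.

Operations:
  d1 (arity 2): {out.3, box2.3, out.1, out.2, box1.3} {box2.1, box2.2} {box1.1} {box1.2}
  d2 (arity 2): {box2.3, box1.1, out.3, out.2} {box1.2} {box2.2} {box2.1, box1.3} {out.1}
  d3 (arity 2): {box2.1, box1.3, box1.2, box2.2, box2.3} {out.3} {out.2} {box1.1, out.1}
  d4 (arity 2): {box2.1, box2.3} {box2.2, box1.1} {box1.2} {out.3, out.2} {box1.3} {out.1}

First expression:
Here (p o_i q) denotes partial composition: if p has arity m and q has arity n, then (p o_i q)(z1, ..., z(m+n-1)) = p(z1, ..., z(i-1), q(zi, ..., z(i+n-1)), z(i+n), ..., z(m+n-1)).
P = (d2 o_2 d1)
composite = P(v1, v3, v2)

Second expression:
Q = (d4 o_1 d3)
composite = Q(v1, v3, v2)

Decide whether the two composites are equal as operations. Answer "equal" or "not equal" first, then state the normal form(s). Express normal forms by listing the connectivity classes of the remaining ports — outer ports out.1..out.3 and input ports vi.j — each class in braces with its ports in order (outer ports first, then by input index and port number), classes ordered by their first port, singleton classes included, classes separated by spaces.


not equal: they reduce to {out.1} {out.2, out.3, v1.1, v1.3, v2.3, v3.3} {v1.2} {v2.1, v2.2} {v3.1} {v3.2} and {out.1} {out.2, out.3} {v1.1, v2.2} {v1.2, v1.3, v3.1, v3.2, v3.3} {v2.1, v2.3}


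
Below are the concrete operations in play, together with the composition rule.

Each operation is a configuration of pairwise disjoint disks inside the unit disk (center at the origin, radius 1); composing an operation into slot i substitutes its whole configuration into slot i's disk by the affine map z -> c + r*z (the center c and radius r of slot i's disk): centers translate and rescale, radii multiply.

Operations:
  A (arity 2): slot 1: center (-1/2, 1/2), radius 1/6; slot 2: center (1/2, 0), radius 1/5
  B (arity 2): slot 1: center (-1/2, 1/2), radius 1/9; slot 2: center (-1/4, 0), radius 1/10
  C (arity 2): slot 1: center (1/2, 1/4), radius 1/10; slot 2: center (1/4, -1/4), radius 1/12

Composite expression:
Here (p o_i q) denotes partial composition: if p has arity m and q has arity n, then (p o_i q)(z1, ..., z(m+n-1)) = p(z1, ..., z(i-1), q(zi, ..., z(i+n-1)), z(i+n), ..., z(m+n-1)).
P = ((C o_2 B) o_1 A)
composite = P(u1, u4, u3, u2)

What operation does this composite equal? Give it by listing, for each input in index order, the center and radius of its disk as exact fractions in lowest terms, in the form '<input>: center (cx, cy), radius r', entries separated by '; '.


u1: center (9/20, 3/10), radius 1/60; u2: center (11/48, -1/4), radius 1/120; u3: center (5/24, -5/24), radius 1/108; u4: center (11/20, 1/4), radius 1/50

Affine substitution under C: radii multiply and u-centers shift.
for u1, the 2-step affine chain lands on center (9/20, 3/10), radius 1/60
for u4, the 2-step affine chain lands on center (11/20, 1/4), radius 1/50
for u3, the 2-step affine chain lands on center (5/24, -5/24), radius 1/108
for u2, the 2-step affine chain lands on center (11/48, -1/4), radius 1/120


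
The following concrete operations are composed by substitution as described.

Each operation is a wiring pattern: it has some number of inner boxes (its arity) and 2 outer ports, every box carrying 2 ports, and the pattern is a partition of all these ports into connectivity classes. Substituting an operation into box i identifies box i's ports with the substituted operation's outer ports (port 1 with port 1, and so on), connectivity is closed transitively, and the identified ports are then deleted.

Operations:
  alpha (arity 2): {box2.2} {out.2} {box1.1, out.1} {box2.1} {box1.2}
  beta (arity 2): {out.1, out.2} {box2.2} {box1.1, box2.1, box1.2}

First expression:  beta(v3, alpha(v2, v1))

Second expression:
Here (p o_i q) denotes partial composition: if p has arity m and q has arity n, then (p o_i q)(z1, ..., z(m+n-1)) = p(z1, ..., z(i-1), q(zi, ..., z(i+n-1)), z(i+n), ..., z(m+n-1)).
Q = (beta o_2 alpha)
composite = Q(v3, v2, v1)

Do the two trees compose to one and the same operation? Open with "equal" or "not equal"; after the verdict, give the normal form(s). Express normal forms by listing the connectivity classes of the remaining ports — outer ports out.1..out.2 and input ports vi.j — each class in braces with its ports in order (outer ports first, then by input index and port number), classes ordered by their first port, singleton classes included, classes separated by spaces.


The first composite normalizes to {out.1, out.2} {v1.1} {v1.2} {v2.1, v3.1, v3.2} {v2.2}
The second composite normalizes to {out.1, out.2} {v1.1} {v1.2} {v2.1, v3.1, v3.2} {v2.2}
Identical normal forms: equal.

equal; the common form is {out.1, out.2} {v1.1} {v1.2} {v2.1, v3.1, v3.2} {v2.2}


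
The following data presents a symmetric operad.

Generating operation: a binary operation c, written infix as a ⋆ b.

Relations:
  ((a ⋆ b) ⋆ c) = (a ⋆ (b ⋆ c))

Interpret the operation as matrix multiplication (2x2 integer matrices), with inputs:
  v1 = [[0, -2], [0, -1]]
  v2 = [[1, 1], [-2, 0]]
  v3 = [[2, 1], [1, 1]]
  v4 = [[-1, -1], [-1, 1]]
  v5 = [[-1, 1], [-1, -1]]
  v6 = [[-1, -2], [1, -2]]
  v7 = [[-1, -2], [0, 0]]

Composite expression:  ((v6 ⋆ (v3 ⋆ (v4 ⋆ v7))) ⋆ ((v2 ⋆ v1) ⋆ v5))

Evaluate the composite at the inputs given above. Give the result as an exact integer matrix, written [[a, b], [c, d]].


[[35, 35], [5, 5]]

(v4 ⋆ v7) = [[1, 2], [1, 2]]
(v3 ⋆ (v4 ⋆ v7)) = [[3, 6], [2, 4]]
(v6 ⋆ (v3 ⋆ (v4 ⋆ v7))) = [[-7, -14], [-1, -2]]
(v2 ⋆ v1) = [[0, -3], [0, 4]]
((v2 ⋆ v1) ⋆ v5) = [[3, 3], [-4, -4]]
((v6 ⋆ (v3 ⋆ (v4 ⋆ v7))) ⋆ ((v2 ⋆ v1) ⋆ v5)) = [[35, 35], [5, 5]]


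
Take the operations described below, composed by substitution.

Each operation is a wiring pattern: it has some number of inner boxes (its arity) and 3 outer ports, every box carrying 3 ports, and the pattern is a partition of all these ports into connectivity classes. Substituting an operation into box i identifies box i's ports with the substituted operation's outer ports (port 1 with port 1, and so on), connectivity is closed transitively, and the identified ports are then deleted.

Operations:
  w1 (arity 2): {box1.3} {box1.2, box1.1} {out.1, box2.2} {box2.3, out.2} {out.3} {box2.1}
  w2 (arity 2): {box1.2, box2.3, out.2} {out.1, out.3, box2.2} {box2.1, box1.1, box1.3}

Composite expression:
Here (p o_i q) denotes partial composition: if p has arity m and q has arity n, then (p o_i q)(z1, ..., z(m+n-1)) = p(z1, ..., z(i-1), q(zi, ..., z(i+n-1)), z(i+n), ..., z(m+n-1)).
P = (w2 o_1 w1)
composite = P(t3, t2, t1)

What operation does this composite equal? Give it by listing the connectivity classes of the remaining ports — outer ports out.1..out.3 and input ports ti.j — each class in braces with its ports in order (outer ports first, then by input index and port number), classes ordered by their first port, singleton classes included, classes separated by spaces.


{out.1, out.3, t1.2} {out.2, t1.3, t2.3} {t1.1, t2.2} {t2.1} {t3.1, t3.2} {t3.3}


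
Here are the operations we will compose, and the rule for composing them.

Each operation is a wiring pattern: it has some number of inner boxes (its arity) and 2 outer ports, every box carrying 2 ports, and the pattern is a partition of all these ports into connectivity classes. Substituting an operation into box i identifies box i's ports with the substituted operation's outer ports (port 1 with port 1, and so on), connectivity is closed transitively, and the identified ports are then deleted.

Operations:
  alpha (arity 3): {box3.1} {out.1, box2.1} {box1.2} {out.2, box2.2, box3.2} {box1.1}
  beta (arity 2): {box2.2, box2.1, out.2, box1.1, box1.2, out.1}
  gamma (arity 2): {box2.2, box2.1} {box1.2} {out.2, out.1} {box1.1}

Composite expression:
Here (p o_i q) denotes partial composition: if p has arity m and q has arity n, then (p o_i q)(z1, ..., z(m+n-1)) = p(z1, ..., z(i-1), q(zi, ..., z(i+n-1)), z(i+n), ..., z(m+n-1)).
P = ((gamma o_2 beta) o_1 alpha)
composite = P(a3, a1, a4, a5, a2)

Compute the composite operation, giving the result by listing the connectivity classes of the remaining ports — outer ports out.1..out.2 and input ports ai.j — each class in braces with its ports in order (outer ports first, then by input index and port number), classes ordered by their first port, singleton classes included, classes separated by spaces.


{out.1, out.2} {a1.1} {a1.2, a4.2} {a2.1, a2.2, a5.1, a5.2} {a3.1} {a3.2} {a4.1}

Reachability decides: close wires over gamma-identified ports.
alpha over (a3, a1, a4) gives {out.1, a1.1} {out.2, a1.2, a4.2} {a3.1} {a3.2} {a4.1}, out.j being that stage's outer ports
beta over (a5, a2) gives {out.1, out.2, a2.1, a2.2, a5.1, a5.2}, out.j being that stage's outer ports
gamma over (a3, a1, a4, a5, a2) gives {out.1, out.2} {a1.1} {a1.2, a4.2} {a2.1, a2.2, a5.1, a5.2} {a3.1} {a3.2} {a4.1}, out.j being that stage's outer ports


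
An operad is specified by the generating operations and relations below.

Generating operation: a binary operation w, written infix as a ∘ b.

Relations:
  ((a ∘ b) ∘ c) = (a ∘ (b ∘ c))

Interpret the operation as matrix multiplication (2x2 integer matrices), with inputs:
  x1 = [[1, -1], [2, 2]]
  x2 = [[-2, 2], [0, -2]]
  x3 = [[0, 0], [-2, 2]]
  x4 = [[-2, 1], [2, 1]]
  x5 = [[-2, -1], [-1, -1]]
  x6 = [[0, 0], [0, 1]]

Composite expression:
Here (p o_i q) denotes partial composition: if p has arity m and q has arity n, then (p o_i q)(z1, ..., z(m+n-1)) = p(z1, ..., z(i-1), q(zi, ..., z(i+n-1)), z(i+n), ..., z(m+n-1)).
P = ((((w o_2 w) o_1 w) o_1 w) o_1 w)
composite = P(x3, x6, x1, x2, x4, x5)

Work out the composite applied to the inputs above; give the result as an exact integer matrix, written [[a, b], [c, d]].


[[0, 0], [-24, -8]]

(x3 ∘ x6) = [[0, 0], [0, 2]]
((x3 ∘ x6) ∘ x1) = [[0, 0], [4, 4]]
(((x3 ∘ x6) ∘ x1) ∘ x2) = [[0, 0], [-8, 0]]
(x4 ∘ x5) = [[3, 1], [-5, -3]]
((((x3 ∘ x6) ∘ x1) ∘ x2) ∘ (x4 ∘ x5)) = [[0, 0], [-24, -8]]


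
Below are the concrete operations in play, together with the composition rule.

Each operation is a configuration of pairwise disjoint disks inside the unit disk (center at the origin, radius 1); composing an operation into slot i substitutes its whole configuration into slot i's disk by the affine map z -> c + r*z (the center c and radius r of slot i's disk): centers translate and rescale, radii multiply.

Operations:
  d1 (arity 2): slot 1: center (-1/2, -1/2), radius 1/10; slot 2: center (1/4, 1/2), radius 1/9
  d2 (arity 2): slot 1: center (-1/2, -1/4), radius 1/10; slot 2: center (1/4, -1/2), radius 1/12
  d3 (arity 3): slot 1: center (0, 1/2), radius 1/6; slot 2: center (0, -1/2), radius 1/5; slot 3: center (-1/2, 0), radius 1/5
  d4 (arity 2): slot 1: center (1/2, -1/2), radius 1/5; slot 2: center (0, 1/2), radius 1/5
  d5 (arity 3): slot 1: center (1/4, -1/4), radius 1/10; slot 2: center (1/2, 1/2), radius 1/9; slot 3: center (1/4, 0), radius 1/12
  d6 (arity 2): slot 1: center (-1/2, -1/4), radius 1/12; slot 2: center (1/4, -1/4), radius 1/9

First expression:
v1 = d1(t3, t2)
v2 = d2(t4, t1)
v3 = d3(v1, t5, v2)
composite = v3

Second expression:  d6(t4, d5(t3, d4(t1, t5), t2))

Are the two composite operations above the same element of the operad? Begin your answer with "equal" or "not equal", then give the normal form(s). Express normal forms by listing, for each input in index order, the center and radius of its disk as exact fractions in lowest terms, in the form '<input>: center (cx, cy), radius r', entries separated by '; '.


not equal — first t1: center (-9/20, -1/10), radius 1/60; t2: center (1/24, 7/12), radius 1/54; t3: center (-1/12, 5/12), radius 1/60; t4: center (-3/5, -1/20), radius 1/50; t5: center (0, -1/2), radius 1/5, second t1: center (101/324, -65/324), radius 1/405; t2: center (5/18, -1/4), radius 1/108; t3: center (5/18, -5/18), radius 1/90; t4: center (-1/2, -1/4), radius 1/12; t5: center (11/36, -61/324), radius 1/405

In normal form, the first expression is t1: center (-9/20, -1/10), radius 1/60; t2: center (1/24, 7/12), radius 1/54; t3: center (-1/12, 5/12), radius 1/60; t4: center (-3/5, -1/20), radius 1/50; t5: center (0, -1/2), radius 1/5
In normal form, the second expression is t1: center (101/324, -65/324), radius 1/405; t2: center (5/18, -1/4), radius 1/108; t3: center (5/18, -5/18), radius 1/90; t4: center (-1/2, -1/4), radius 1/12; t5: center (11/36, -61/324), radius 1/405
Distinct normal forms: not equal.


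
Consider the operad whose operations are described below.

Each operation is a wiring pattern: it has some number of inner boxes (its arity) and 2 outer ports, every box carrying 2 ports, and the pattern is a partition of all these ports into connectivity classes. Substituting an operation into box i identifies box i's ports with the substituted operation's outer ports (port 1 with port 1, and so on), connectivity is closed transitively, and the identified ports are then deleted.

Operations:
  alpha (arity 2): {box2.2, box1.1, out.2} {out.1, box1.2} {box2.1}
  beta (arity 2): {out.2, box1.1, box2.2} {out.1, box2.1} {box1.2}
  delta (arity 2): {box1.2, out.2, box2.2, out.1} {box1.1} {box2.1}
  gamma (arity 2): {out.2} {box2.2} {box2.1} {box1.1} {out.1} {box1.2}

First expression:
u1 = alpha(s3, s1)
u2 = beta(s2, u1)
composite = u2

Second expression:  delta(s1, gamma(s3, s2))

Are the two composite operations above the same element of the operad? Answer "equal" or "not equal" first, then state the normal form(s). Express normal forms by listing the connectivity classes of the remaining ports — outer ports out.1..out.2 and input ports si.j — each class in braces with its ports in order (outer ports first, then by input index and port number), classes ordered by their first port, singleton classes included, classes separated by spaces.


In normal form, the first expression is {out.1, s3.2} {out.2, s1.2, s2.1, s3.1} {s1.1} {s2.2}
In normal form, the second expression is {out.1, out.2, s1.2} {s1.1} {s2.1} {s2.2} {s3.1} {s3.2}
They disagree, so not equal.

not equal; the first gives {out.1, s3.2} {out.2, s1.2, s2.1, s3.1} {s1.1} {s2.2} and the second {out.1, out.2, s1.2} {s1.1} {s2.1} {s2.2} {s3.1} {s3.2}


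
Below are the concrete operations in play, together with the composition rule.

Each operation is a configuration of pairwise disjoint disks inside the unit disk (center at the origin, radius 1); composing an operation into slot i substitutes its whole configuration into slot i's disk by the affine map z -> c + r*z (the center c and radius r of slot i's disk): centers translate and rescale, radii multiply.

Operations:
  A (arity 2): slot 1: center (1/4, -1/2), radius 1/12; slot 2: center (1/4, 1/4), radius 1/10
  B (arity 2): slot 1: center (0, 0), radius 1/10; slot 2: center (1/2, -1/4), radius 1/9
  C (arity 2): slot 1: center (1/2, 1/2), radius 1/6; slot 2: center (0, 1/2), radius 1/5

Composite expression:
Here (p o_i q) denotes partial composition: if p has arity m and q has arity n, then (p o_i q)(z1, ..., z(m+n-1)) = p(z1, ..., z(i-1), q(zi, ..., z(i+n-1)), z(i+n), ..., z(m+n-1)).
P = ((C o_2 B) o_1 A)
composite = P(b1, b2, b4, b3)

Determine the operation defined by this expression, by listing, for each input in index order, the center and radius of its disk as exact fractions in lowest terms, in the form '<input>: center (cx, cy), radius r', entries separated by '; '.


b1: center (13/24, 5/12), radius 1/72; b2: center (13/24, 13/24), radius 1/60; b3: center (1/10, 9/20), radius 1/45; b4: center (0, 1/2), radius 1/50


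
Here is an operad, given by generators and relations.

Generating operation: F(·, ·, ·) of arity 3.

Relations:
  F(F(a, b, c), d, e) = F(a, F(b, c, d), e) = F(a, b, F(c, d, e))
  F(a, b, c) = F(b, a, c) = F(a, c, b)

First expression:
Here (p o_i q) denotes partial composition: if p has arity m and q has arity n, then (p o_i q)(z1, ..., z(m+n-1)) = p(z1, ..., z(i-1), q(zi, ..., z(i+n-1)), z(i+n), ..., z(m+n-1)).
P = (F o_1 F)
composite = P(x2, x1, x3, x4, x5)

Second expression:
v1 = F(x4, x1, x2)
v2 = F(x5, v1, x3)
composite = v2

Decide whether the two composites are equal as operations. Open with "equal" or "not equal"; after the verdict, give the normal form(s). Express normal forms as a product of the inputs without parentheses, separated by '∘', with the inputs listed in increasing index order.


Normal form of the first expression: x1 ∘ x2 ∘ x3 ∘ x4 ∘ x5
Normal form of the second expression: x1 ∘ x2 ∘ x3 ∘ x4 ∘ x5
Same normal form: equal.

equal; the common form is x1 ∘ x2 ∘ x3 ∘ x4 ∘ x5


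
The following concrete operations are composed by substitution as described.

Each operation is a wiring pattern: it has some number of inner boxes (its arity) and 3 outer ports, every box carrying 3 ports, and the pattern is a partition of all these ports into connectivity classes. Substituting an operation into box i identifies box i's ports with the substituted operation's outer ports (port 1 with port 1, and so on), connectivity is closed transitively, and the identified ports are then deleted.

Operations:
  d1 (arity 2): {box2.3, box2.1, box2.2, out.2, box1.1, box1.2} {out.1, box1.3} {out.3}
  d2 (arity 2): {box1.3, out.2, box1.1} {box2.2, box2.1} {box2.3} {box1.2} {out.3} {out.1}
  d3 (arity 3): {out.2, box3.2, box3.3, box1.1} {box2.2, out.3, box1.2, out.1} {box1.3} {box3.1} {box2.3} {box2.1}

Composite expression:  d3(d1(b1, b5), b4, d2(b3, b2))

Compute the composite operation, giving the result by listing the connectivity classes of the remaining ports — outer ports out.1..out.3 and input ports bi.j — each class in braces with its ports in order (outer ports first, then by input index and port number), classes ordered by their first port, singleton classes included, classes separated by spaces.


{out.1, out.3, b1.1, b1.2, b4.2, b5.1, b5.2, b5.3} {out.2, b1.3, b3.1, b3.3} {b2.1, b2.2} {b2.3} {b3.2} {b4.1} {b4.3}


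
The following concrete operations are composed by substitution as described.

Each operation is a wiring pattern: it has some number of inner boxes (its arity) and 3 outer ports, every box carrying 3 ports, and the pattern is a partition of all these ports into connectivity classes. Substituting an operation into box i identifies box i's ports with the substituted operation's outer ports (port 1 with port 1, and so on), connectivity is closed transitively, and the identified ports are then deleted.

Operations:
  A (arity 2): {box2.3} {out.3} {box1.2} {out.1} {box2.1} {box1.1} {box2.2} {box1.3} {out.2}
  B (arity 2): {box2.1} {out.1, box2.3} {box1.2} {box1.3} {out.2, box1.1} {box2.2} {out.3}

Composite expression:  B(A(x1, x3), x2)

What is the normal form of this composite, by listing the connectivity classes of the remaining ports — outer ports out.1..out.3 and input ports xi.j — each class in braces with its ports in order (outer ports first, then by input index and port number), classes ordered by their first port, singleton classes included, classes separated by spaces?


{out.1, x2.3} {out.2} {out.3} {x1.1} {x1.2} {x1.3} {x2.1} {x2.2} {x3.1} {x3.2} {x3.3}

After gluing at B, chains via deleted ports link the x-ports.
after A, the pattern on (x1, x3) reads {out.1} {out.2} {out.3} {x1.1} {x1.2} {x1.3} {x3.1} {x3.2} {x3.3} (out.j = its outer ports)
after B, the pattern on (x1, x3, x2) reads {out.1, x2.3} {out.2} {out.3} {x1.1} {x1.2} {x1.3} {x2.1} {x2.2} {x3.1} {x3.2} {x3.3} (out.j = its outer ports)


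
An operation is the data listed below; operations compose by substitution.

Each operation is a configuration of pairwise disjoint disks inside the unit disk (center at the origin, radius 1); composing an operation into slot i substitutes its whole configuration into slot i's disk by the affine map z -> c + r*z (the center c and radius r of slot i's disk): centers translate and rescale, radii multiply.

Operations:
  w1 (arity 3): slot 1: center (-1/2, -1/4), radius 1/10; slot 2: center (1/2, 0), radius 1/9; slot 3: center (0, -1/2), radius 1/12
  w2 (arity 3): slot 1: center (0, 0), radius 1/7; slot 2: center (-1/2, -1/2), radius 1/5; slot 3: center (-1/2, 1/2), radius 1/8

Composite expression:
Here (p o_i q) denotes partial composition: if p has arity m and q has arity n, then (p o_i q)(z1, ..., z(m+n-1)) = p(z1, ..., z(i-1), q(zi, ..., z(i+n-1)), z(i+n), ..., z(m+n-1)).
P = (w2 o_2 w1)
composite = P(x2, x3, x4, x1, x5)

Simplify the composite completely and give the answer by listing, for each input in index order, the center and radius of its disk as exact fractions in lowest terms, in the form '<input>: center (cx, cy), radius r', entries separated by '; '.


x1: center (-1/2, -3/5), radius 1/60; x2: center (0, 0), radius 1/7; x3: center (-3/5, -11/20), radius 1/50; x4: center (-2/5, -1/2), radius 1/45; x5: center (-1/2, 1/2), radius 1/8


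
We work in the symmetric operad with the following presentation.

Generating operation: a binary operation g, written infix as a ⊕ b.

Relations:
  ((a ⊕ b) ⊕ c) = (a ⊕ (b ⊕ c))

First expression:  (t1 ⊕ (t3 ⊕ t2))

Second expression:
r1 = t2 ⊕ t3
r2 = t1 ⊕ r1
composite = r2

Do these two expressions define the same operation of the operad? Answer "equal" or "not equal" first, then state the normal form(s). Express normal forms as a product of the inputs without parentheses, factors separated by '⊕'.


The first expression, normalized: t1 ⊕ t3 ⊕ t2
The second expression, normalized: t1 ⊕ t2 ⊕ t3
They disagree, so not equal.

not equal — first t1 ⊕ t3 ⊕ t2, second t1 ⊕ t2 ⊕ t3


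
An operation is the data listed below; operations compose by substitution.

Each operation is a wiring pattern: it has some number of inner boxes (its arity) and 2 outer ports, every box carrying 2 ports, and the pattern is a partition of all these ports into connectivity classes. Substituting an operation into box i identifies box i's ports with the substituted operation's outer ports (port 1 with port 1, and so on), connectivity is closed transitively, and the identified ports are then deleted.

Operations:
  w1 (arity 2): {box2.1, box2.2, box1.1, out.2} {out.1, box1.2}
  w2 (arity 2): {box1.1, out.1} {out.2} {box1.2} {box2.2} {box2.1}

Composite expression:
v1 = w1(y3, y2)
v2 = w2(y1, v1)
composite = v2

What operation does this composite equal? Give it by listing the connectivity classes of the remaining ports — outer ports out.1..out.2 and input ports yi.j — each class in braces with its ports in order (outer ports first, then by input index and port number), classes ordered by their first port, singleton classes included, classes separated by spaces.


Two ports join when wires chain via w2-identified ports.
w1 over (y3, y2) gives {out.1, y3.2} {out.2, y2.1, y2.2, y3.1}, out.j being that stage's outer ports
w2 over (y1, y3, y2) gives {out.1, y1.1} {out.2} {y1.2} {y2.1, y2.2, y3.1} {y3.2}, out.j being that stage's outer ports

{out.1, y1.1} {out.2} {y1.2} {y2.1, y2.2, y3.1} {y3.2}


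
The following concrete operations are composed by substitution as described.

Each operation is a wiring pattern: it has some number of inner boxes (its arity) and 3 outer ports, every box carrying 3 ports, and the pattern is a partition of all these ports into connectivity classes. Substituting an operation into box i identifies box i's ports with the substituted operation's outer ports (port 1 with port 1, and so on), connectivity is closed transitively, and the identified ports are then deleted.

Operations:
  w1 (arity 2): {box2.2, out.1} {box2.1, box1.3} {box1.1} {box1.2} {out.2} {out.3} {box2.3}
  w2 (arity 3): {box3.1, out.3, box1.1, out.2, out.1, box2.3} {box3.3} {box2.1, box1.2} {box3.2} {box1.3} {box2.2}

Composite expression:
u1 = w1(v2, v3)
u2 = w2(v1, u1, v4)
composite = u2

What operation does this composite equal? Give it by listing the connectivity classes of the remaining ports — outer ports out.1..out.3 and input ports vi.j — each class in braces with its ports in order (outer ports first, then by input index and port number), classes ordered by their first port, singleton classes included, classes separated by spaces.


Connectivity passes through glued w2-boundaries; trace each wire chain.
after w1, the pattern on (v2, v3) reads {out.1, v3.2} {out.2} {out.3} {v2.1} {v2.2} {v2.3, v3.1} {v3.3} (out.j = its outer ports)
after w2, the pattern on (v1, v2, v3, v4) reads {out.1, out.2, out.3, v1.1, v4.1} {v1.2, v3.2} {v1.3} {v2.1} {v2.2} {v2.3, v3.1} {v3.3} {v4.2} {v4.3} (out.j = its outer ports)

{out.1, out.2, out.3, v1.1, v4.1} {v1.2, v3.2} {v1.3} {v2.1} {v2.2} {v2.3, v3.1} {v3.3} {v4.2} {v4.3}


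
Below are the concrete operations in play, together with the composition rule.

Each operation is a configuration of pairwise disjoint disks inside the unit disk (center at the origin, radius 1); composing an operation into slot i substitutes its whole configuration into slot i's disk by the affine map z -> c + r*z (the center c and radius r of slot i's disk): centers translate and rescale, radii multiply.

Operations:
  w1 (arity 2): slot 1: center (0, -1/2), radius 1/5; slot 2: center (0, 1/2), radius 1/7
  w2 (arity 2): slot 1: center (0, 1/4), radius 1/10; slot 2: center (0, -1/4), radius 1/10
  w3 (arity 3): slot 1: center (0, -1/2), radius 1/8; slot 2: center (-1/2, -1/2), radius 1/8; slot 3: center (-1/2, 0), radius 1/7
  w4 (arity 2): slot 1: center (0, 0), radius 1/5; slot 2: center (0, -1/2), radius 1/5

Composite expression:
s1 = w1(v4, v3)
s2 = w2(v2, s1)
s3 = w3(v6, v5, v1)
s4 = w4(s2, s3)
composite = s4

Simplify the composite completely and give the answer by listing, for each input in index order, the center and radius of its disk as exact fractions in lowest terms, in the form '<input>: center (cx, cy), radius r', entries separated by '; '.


v1: center (-1/10, -1/2), radius 1/35; v2: center (0, 1/20), radius 1/50; v3: center (0, -1/25), radius 1/350; v4: center (0, -3/50), radius 1/250; v5: center (-1/10, -3/5), radius 1/40; v6: center (0, -3/5), radius 1/40

Only the slot chain above each v matters under w4; compose those maps.
v2: after 2 affine steps, its disk has center (0, 1/20), radius 1/50
v4: after 3 affine steps, its disk has center (0, -3/50), radius 1/250
v3: after 3 affine steps, its disk has center (0, -1/25), radius 1/350
v6: after 2 affine steps, its disk has center (0, -3/5), radius 1/40
v5: after 2 affine steps, its disk has center (-1/10, -3/5), radius 1/40
v1: after 2 affine steps, its disk has center (-1/10, -1/2), radius 1/35


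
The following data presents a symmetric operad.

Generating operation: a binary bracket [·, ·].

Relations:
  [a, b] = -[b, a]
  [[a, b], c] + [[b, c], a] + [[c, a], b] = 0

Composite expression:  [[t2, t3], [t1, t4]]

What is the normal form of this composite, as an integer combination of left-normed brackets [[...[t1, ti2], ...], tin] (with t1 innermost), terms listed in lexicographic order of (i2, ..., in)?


A multilinear Lie element is pinned by t1-initial words (t1 innermost).
Composite bracket: [[t2, t3], [t1, t4]]
Full expansion: 8 signed words from ab - ba (2^3 = 8).
The t1-initial words carry the normal form:
  word t1t4t2t3 has sign -1, contributing -[[[t1, t4], t2], t3]
  word t1t4t3t2 has sign +1, contributing +[[[t1, t4], t3], t2]

-[[[t1, t4], t2], t3] + [[[t1, t4], t3], t2]
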